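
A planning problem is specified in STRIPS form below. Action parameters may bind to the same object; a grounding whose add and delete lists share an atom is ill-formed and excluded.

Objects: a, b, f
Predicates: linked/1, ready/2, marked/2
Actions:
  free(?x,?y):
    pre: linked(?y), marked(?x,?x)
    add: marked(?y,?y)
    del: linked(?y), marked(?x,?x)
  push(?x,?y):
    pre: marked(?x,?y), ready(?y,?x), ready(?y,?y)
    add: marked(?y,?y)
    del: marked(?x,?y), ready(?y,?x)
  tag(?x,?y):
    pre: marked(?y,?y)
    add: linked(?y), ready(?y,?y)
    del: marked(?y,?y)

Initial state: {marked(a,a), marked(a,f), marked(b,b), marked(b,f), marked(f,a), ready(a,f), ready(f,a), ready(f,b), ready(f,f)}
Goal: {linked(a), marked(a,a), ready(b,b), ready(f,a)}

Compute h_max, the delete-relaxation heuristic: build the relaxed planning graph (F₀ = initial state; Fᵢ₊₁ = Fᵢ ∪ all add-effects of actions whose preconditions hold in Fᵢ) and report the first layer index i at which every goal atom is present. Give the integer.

1

F0 = init (9 atoms)
F1 = F0 ∪ {linked(a), linked(b), marked(f,f), ready(a,a), ready(b,b)}  (14 atoms)
goal ⊆ F1  ⇒  h_max = 1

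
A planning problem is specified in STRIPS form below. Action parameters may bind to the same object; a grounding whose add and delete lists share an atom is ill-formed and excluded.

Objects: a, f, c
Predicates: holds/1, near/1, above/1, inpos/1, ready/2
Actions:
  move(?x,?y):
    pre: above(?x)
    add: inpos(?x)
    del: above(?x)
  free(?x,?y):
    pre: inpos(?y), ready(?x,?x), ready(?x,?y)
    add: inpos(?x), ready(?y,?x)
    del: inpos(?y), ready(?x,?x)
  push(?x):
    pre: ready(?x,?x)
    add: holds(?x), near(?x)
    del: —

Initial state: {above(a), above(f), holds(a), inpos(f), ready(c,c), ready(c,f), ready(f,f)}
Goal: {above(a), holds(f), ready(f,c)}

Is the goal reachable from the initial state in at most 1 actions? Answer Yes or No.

No

1. free(c,f)  →  {above(a), above(f), holds(a), inpos(c), ready(c,f), ready(f,c), ready(f,f)}
2. push(f)  →  {above(a), above(f), holds(a), holds(f), inpos(c), near(f), ready(c,f), ready(f,c), ready(f,f)}
optimal plan length = 2; 2 > 1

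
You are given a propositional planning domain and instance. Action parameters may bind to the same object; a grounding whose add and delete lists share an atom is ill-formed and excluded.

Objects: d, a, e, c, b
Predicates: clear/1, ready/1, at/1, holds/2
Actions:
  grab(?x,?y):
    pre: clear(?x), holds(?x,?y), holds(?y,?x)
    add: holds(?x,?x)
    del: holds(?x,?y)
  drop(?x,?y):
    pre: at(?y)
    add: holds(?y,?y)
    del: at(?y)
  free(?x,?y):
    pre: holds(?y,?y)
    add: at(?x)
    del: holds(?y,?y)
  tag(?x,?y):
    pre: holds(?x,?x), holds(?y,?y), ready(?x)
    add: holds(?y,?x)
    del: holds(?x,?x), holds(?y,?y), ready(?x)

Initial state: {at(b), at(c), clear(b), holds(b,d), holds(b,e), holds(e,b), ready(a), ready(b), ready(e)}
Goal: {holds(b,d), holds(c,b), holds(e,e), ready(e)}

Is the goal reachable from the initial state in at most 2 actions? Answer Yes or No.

1. grab(b,e)  →  {at(b), at(c), clear(b), holds(b,b), holds(b,d), holds(e,b), ready(a), ready(b), ready(e)}
2. drop(d,c)  →  {at(b), clear(b), holds(b,b), holds(b,d), holds(c,c), holds(e,b), ready(a), ready(b), ready(e)}
3. free(e,b)  →  {at(b), at(e), clear(b), holds(b,d), holds(c,c), holds(e,b), ready(a), ready(b), ready(e)}
4. drop(d,e)  →  {at(b), clear(b), holds(b,d), holds(c,c), holds(e,b), holds(e,e), ready(a), ready(b), ready(e)}
5. drop(d,b)  →  {clear(b), holds(b,b), holds(b,d), holds(c,c), holds(e,b), holds(e,e), ready(a), ready(b), ready(e)}
6. tag(b,c)  →  {clear(b), holds(b,d), holds(c,b), holds(e,b), holds(e,e), ready(a), ready(e)}
optimal plan length = 6; 6 > 2

No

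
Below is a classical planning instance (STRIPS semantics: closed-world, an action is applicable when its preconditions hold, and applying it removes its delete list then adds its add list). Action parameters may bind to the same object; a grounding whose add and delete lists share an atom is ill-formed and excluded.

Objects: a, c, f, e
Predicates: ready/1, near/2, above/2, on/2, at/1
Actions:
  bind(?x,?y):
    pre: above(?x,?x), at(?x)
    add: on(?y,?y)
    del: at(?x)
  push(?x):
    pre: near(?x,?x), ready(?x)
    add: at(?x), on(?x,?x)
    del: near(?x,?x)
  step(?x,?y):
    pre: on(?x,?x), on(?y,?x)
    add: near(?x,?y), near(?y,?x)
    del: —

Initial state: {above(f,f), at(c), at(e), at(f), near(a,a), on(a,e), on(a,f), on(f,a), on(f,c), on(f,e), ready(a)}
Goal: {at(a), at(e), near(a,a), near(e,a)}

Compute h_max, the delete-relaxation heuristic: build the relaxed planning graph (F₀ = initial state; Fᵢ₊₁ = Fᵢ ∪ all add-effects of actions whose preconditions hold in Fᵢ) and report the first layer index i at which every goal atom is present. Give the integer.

F0 = init (11 atoms)
F1 = F0 ∪ {at(a), on(a,a), on(c,c), on(e,e), on(f,f)}  (16 atoms)
F2 = F1 ∪ {near(a,e), near(a,f), near(c,c), near(c,f), near(e,a), near(e,e), near(e,f), near(f,a), near(f,c), near(f,e), near(f,f)}  (27 atoms)
goal ⊆ F2  ⇒  h_max = 2

2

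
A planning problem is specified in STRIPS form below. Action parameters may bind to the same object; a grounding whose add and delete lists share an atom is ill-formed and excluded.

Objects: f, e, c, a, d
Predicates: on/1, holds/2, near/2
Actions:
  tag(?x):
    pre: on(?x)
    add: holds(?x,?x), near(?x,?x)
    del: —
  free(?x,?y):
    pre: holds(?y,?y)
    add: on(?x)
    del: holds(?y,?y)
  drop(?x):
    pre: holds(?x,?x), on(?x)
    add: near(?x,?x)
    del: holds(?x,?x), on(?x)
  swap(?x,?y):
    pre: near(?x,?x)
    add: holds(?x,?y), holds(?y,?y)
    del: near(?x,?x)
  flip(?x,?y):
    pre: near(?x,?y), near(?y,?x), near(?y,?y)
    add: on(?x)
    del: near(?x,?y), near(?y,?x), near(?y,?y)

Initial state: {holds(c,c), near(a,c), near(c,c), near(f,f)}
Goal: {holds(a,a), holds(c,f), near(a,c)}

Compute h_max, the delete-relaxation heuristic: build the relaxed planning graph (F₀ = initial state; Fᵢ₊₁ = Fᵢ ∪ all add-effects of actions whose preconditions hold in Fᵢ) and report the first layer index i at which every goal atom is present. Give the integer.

1

F0 = init (4 atoms)
F1 = F0 ∪ {holds(a,a), holds(c,a), holds(c,d), holds(c,e), holds(c,f), holds(d,d), holds(e,e), holds(f,a), holds(f,c), holds(f,d), holds(f,e), holds(f,f), on(a), on(c), on(d), on(e), on(f)}  (21 atoms)
goal ⊆ F1  ⇒  h_max = 1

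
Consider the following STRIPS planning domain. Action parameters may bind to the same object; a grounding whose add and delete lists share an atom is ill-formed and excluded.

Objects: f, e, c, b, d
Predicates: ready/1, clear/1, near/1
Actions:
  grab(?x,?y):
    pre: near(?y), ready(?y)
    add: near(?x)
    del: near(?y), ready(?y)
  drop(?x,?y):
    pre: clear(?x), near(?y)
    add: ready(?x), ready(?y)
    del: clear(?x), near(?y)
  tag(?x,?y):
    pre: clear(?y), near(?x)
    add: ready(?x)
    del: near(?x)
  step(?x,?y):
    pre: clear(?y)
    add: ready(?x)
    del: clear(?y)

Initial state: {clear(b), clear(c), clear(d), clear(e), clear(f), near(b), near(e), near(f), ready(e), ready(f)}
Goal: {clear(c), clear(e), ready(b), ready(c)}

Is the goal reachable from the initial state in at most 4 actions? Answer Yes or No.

Yes

1. grab(c,f)  →  {clear(b), clear(c), clear(d), clear(e), clear(f), near(b), near(c), near(e), ready(e)}
2. drop(b,c)  →  {clear(c), clear(d), clear(e), clear(f), near(b), near(e), ready(b), ready(c), ready(e)}
optimal plan length = 2; 2 ≤ 4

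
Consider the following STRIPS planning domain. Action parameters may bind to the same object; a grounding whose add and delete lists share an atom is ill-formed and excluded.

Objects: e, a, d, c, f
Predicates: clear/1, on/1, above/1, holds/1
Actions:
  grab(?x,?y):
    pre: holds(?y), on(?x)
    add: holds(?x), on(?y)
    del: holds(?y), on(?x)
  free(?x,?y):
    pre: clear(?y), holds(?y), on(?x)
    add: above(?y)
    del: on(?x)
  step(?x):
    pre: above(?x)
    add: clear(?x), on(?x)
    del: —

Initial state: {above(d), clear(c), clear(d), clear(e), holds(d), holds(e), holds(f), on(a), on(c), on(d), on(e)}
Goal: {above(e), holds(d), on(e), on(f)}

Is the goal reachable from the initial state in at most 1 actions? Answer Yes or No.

No

1. grab(a,f)  →  {above(d), clear(c), clear(d), clear(e), holds(a), holds(d), holds(e), on(c), on(d), on(e), on(f)}
2. free(d,e)  →  {above(d), above(e), clear(c), clear(d), clear(e), holds(a), holds(d), holds(e), on(c), on(e), on(f)}
optimal plan length = 2; 2 > 1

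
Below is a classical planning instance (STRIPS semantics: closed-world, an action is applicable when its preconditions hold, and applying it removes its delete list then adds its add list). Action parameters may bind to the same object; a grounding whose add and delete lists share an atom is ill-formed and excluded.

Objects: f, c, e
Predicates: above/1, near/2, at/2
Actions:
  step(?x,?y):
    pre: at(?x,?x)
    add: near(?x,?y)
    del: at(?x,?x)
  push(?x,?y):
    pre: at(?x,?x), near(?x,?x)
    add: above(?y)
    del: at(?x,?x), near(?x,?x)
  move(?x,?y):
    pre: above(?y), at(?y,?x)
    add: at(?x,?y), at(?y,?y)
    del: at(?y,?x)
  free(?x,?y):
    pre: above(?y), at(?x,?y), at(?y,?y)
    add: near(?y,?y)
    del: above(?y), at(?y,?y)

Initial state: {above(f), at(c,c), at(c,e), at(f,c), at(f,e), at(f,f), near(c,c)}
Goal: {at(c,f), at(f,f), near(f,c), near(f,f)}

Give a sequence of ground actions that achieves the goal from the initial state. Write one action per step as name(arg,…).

step(f,f); move(c,f); step(f,c); move(e,f)

1. step(f,f)  →  {above(f), at(c,c), at(c,e), at(f,c), at(f,e), near(c,c), near(f,f)}
2. move(c,f)  →  {above(f), at(c,c), at(c,e), at(c,f), at(f,e), at(f,f), near(c,c), near(f,f)}
3. step(f,c)  →  {above(f), at(c,c), at(c,e), at(c,f), at(f,e), near(c,c), near(f,c), near(f,f)}
4. move(e,f)  →  {above(f), at(c,c), at(c,e), at(c,f), at(e,f), at(f,f), near(c,c), near(f,c), near(f,f)}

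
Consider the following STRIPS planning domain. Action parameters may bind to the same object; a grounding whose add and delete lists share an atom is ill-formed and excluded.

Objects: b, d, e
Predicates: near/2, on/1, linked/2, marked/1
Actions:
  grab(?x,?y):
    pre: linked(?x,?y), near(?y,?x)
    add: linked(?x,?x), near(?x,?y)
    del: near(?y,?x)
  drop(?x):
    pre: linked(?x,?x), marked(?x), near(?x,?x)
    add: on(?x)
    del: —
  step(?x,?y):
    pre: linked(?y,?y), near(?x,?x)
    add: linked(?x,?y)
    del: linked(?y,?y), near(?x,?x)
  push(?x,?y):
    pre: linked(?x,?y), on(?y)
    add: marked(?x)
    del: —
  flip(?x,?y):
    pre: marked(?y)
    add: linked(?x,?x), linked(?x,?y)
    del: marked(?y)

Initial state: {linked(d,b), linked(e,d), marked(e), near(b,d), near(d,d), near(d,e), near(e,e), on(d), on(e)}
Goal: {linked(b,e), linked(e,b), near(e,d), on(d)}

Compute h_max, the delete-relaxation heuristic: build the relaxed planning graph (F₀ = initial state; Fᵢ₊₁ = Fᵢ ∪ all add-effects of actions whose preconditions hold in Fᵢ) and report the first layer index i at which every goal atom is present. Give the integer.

2

F0 = init (9 atoms)
F1 = F0 ∪ {linked(b,b), linked(b,e), linked(d,d), linked(d,e), linked(e,e), near(d,b), near(e,d)}  (16 atoms)
F2 = F1 ∪ {linked(e,b), marked(b), marked(d)}  (19 atoms)
goal ⊆ F2  ⇒  h_max = 2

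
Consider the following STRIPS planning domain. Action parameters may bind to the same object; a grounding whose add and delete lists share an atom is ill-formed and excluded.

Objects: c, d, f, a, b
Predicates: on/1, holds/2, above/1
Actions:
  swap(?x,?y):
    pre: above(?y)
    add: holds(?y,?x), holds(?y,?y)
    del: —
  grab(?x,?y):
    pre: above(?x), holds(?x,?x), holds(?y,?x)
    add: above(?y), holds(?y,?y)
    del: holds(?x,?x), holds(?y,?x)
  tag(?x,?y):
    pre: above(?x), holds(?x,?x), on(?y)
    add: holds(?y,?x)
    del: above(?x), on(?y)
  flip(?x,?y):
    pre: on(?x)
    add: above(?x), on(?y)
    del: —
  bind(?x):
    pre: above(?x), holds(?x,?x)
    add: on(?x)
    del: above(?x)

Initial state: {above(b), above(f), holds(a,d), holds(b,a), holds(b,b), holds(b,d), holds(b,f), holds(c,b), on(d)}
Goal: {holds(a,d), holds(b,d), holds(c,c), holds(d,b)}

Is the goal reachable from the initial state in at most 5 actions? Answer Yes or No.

1. grab(b,c)  →  {above(b), above(c), above(f), holds(a,d), holds(b,a), holds(b,d), holds(b,f), holds(c,c), on(d)}
2. swap(c,b)  →  {above(b), above(c), above(f), holds(a,d), holds(b,a), holds(b,b), holds(b,c), holds(b,d), holds(b,f), holds(c,c), on(d)}
3. tag(b,d)  →  {above(c), above(f), holds(a,d), holds(b,a), holds(b,b), holds(b,c), holds(b,d), holds(b,f), holds(c,c), holds(d,b)}
optimal plan length = 3; 3 ≤ 5

Yes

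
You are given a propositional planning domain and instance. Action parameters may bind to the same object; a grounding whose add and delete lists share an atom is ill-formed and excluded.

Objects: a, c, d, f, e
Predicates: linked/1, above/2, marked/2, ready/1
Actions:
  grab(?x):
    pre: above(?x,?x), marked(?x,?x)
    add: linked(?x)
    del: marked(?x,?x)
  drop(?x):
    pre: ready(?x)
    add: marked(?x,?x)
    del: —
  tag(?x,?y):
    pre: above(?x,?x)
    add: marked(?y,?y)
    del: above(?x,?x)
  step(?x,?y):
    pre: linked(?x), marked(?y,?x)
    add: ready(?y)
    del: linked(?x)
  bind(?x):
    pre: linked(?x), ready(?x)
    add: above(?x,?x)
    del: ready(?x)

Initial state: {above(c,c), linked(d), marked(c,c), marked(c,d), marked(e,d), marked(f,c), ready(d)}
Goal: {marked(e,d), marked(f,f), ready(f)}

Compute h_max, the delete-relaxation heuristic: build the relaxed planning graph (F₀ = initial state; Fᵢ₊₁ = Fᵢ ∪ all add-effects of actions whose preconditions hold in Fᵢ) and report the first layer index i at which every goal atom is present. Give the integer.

2

F0 = init (7 atoms)
F1 = F0 ∪ {above(d,d), linked(c), marked(a,a), marked(d,d), marked(e,e), marked(f,f), ready(c), ready(e)}  (15 atoms)
F2 = F1 ∪ {ready(f)}  (16 atoms)
goal ⊆ F2  ⇒  h_max = 2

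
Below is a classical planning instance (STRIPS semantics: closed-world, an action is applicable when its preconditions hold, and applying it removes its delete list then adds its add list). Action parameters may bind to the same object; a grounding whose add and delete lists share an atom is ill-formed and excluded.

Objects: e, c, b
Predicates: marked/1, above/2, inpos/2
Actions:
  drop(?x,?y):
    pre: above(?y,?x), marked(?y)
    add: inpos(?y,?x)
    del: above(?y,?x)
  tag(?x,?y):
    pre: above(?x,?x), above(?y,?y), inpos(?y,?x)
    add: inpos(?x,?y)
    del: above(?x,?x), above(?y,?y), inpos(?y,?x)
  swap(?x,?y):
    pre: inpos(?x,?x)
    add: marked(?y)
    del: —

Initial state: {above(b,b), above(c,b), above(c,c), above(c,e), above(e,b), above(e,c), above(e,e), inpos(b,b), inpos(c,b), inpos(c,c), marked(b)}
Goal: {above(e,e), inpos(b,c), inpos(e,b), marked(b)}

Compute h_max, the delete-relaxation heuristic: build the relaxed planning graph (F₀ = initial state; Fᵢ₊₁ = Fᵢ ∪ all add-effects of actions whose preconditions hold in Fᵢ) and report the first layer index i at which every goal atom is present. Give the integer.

2

F0 = init (11 atoms)
F1 = F0 ∪ {inpos(b,c), marked(c), marked(e)}  (14 atoms)
F2 = F1 ∪ {inpos(c,e), inpos(e,b), inpos(e,c), inpos(e,e)}  (18 atoms)
goal ⊆ F2  ⇒  h_max = 2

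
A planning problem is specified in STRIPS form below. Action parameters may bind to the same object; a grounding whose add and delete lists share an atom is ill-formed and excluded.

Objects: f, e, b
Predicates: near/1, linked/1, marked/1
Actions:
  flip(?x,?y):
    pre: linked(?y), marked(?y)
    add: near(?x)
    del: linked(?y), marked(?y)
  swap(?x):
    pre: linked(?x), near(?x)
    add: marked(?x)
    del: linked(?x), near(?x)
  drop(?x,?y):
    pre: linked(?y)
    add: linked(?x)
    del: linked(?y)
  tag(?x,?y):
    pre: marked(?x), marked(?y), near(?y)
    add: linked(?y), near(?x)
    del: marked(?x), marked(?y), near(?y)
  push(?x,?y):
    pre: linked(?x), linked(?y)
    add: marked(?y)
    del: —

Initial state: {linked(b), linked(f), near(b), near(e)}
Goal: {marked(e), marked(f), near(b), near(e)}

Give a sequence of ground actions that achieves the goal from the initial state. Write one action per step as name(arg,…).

drop(e,b); push(f,f); push(f,e)

1. drop(e,b)  →  {linked(e), linked(f), near(b), near(e)}
2. push(f,f)  →  {linked(e), linked(f), marked(f), near(b), near(e)}
3. push(f,e)  →  {linked(e), linked(f), marked(e), marked(f), near(b), near(e)}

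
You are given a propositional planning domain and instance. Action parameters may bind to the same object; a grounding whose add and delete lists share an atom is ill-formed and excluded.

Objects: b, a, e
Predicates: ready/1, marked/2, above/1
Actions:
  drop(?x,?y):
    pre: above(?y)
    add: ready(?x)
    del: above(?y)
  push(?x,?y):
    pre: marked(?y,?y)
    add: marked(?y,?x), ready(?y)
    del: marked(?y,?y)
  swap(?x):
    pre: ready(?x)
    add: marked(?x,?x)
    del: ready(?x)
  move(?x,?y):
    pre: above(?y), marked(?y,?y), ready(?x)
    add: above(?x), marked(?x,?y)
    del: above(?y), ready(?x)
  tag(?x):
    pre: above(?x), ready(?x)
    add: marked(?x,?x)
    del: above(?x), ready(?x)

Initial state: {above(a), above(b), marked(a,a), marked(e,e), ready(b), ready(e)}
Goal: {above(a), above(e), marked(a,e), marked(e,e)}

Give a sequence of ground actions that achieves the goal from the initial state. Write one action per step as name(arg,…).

push(e,a); swap(b); move(e,b)

1. push(e,a)  →  {above(a), above(b), marked(a,e), marked(e,e), ready(a), ready(b), ready(e)}
2. swap(b)  →  {above(a), above(b), marked(a,e), marked(b,b), marked(e,e), ready(a), ready(e)}
3. move(e,b)  →  {above(a), above(e), marked(a,e), marked(b,b), marked(e,b), marked(e,e), ready(a)}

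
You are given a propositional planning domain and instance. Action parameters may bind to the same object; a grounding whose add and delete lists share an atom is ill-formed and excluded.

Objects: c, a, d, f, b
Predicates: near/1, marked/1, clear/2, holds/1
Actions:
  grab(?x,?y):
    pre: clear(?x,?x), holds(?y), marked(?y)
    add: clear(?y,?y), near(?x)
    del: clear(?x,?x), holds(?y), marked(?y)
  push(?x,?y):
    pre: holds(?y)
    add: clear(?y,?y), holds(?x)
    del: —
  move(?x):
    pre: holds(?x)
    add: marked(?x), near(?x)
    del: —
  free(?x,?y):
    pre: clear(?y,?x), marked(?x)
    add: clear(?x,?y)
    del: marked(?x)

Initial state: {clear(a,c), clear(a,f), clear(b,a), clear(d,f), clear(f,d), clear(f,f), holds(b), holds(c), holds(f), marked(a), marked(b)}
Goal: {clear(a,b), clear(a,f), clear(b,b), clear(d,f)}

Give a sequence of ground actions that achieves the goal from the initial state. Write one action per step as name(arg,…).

1. grab(f,b)  →  {clear(a,c), clear(a,f), clear(b,a), clear(b,b), clear(d,f), clear(f,d), holds(c), holds(f), marked(a), near(f)}
2. free(a,b)  →  {clear(a,b), clear(a,c), clear(a,f), clear(b,a), clear(b,b), clear(d,f), clear(f,d), holds(c), holds(f), near(f)}

grab(f,b); free(a,b)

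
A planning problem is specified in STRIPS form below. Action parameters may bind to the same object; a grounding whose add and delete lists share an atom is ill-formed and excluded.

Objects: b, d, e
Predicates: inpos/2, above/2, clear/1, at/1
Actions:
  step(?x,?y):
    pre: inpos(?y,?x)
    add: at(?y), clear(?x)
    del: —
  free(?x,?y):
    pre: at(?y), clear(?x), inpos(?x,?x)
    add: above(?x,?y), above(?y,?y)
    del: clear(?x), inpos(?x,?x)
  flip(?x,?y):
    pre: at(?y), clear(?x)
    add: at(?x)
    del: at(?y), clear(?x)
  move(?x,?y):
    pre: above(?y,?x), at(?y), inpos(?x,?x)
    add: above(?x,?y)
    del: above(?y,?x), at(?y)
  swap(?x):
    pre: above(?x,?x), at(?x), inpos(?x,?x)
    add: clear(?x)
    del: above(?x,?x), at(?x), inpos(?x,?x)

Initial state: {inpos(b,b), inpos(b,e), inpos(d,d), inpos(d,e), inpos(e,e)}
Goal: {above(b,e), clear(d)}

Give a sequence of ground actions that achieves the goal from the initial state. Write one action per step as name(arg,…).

step(b,b); step(d,d); step(e,e); free(b,e)

1. step(b,b)  →  {at(b), clear(b), inpos(b,b), inpos(b,e), inpos(d,d), inpos(d,e), inpos(e,e)}
2. step(d,d)  →  {at(b), at(d), clear(b), clear(d), inpos(b,b), inpos(b,e), inpos(d,d), inpos(d,e), inpos(e,e)}
3. step(e,e)  →  {at(b), at(d), at(e), clear(b), clear(d), clear(e), inpos(b,b), inpos(b,e), inpos(d,d), inpos(d,e), inpos(e,e)}
4. free(b,e)  →  {above(b,e), above(e,e), at(b), at(d), at(e), clear(d), clear(e), inpos(b,e), inpos(d,d), inpos(d,e), inpos(e,e)}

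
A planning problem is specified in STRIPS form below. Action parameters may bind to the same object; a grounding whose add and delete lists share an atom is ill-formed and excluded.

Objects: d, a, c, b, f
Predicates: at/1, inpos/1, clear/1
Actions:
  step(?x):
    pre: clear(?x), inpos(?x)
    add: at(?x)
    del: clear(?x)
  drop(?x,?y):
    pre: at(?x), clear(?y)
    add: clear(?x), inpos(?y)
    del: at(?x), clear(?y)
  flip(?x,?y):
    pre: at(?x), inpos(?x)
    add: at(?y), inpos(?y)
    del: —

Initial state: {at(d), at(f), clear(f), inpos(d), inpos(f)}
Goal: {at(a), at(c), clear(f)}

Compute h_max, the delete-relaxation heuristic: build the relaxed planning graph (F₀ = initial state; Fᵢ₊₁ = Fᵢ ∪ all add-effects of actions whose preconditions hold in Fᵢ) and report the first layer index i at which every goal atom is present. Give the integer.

1

F0 = init (5 atoms)
F1 = F0 ∪ {at(a), at(b), at(c), clear(d), inpos(a), inpos(b), inpos(c)}  (12 atoms)
goal ⊆ F1  ⇒  h_max = 1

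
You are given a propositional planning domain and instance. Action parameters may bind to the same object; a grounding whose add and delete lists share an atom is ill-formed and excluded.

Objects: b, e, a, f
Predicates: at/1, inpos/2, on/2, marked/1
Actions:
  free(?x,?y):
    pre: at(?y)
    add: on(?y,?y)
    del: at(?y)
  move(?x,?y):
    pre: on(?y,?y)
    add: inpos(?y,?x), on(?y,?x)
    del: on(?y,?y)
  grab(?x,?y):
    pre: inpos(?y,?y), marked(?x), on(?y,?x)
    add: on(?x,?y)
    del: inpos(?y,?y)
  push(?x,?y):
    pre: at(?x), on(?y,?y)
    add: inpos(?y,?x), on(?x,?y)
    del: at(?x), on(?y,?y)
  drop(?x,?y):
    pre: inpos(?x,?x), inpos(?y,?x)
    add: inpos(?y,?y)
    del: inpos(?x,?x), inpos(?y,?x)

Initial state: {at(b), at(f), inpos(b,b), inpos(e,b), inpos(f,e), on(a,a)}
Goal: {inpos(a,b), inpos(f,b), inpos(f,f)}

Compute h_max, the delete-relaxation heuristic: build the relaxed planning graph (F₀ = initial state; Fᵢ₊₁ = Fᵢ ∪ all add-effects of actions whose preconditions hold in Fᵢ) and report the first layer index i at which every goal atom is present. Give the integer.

2

F0 = init (6 atoms)
F1 = F0 ∪ {inpos(a,b), inpos(a,e), inpos(a,f), inpos(e,e), on(a,b), on(a,e), on(a,f), on(b,a), on(b,b), on(f,a), on(f,f)}  (17 atoms)
F2 = F1 ∪ {inpos(a,a), inpos(b,a), inpos(b,e), inpos(b,f), inpos(f,a), inpos(f,b), inpos(f,f), on(b,e), on(b,f), on(f,b), on(f,e)}  (28 atoms)
goal ⊆ F2  ⇒  h_max = 2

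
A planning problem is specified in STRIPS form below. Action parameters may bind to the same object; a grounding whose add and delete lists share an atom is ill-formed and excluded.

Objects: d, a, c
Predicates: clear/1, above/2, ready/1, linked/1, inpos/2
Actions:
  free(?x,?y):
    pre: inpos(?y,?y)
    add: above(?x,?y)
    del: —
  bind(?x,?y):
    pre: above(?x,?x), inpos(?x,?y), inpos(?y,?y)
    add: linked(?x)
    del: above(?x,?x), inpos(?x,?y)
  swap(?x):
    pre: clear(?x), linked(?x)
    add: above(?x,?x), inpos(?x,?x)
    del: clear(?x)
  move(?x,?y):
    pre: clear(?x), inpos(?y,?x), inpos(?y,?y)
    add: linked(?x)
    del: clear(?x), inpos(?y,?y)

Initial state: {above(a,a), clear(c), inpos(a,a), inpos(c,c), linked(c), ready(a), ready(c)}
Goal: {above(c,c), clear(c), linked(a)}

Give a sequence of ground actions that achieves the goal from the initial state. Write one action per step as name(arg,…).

1. free(c,c)  →  {above(a,a), above(c,c), clear(c), inpos(a,a), inpos(c,c), linked(c), ready(a), ready(c)}
2. bind(a,a)  →  {above(c,c), clear(c), inpos(c,c), linked(a), linked(c), ready(a), ready(c)}

free(c,c); bind(a,a)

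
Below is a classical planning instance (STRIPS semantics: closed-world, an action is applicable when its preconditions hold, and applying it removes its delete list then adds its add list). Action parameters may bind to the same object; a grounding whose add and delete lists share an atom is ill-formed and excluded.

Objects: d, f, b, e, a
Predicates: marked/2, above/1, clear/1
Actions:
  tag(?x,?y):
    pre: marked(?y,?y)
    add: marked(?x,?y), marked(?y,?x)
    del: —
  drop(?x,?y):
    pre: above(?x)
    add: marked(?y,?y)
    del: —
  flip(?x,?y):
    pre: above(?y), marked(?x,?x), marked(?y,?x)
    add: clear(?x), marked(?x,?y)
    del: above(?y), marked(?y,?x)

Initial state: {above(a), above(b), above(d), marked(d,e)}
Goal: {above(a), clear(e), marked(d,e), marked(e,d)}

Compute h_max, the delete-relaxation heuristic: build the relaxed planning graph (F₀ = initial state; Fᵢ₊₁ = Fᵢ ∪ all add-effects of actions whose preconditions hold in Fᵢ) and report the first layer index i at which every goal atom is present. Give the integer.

2

F0 = init (4 atoms)
F1 = F0 ∪ {marked(a,a), marked(b,b), marked(d,d), marked(e,e), marked(f,f)}  (9 atoms)
F2 = F1 ∪ {clear(e), marked(a,b), marked(a,d), marked(a,e), marked(a,f), marked(b,a), marked(b,d), marked(b,e), marked(b,f), marked(d,a), marked(d,b), marked(d,f), marked(e,a), marked(e,b), marked(e,d), marked(e,f), marked(f,a), marked(f,b), marked(f,d), marked(f,e)}  (29 atoms)
goal ⊆ F2  ⇒  h_max = 2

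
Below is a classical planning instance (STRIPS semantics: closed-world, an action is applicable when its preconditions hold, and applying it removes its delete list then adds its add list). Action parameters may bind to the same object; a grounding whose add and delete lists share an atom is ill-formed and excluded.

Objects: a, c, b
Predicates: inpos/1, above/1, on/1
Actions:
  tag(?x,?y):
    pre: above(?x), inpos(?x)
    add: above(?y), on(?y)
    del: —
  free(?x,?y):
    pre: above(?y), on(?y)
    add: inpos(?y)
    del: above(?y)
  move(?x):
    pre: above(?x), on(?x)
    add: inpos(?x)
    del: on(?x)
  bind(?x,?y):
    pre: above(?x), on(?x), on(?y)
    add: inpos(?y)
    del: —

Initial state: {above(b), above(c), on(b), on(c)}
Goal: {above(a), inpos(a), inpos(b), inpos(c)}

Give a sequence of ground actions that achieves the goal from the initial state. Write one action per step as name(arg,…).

1. free(a,c)  →  {above(b), inpos(c), on(b), on(c)}
2. move(b)  →  {above(b), inpos(b), inpos(c), on(c)}
3. tag(b,a)  →  {above(a), above(b), inpos(b), inpos(c), on(a), on(c)}
4. move(a)  →  {above(a), above(b), inpos(a), inpos(b), inpos(c), on(c)}

free(a,c); move(b); tag(b,a); move(a)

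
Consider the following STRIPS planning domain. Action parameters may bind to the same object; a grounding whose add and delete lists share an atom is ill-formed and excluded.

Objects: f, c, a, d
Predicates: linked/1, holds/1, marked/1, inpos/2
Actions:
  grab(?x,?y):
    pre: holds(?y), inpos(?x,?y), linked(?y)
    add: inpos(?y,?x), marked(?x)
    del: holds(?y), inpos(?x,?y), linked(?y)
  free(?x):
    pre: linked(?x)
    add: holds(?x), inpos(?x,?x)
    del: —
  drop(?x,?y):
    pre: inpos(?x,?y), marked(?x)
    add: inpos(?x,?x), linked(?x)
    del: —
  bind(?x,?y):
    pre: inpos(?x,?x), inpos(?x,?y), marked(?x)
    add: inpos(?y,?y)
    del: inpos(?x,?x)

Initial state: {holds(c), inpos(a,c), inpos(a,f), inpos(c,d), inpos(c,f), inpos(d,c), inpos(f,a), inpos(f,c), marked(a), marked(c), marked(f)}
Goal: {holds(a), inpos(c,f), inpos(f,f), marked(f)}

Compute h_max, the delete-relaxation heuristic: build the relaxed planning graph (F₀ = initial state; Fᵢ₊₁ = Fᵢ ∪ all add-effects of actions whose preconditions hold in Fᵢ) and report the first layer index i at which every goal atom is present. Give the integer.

F0 = init (11 atoms)
F1 = F0 ∪ {inpos(a,a), inpos(c,c), inpos(f,f), linked(a), linked(c), linked(f)}  (17 atoms)
F2 = F1 ∪ {holds(a), holds(f), inpos(c,a), inpos(d,d), marked(d)}  (22 atoms)
goal ⊆ F2  ⇒  h_max = 2

2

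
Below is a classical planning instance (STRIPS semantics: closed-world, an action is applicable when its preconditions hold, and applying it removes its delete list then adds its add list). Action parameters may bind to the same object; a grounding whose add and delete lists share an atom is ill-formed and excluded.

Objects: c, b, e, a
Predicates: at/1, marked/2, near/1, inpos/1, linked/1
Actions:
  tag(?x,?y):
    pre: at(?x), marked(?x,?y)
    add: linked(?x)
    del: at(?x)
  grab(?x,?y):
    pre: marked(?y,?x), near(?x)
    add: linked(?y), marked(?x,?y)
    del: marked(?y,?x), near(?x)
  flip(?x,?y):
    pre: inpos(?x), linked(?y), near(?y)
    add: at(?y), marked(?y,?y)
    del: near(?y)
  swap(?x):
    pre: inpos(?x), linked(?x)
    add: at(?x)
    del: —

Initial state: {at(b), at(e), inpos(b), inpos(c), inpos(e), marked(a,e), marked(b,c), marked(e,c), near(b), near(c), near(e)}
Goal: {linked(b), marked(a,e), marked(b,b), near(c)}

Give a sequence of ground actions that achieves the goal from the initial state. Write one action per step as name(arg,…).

tag(b,c); flip(c,b)

1. tag(b,c)  →  {at(e), inpos(b), inpos(c), inpos(e), linked(b), marked(a,e), marked(b,c), marked(e,c), near(b), near(c), near(e)}
2. flip(c,b)  →  {at(b), at(e), inpos(b), inpos(c), inpos(e), linked(b), marked(a,e), marked(b,b), marked(b,c), marked(e,c), near(c), near(e)}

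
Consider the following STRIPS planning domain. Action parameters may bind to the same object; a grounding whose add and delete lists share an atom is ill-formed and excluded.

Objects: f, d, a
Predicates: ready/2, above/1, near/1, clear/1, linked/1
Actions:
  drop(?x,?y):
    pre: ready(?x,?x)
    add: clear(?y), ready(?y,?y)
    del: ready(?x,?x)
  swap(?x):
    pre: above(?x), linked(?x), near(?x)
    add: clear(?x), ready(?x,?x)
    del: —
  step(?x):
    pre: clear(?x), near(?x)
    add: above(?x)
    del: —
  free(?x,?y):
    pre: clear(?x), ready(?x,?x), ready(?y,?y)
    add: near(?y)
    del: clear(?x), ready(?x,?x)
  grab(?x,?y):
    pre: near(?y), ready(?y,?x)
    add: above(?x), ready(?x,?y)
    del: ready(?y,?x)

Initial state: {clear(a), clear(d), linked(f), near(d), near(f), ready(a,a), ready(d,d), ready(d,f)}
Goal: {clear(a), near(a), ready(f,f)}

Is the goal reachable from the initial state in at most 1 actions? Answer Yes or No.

No

1. free(d,a)  →  {clear(a), linked(f), near(a), near(d), near(f), ready(a,a), ready(d,f)}
2. drop(a,f)  →  {clear(a), clear(f), linked(f), near(a), near(d), near(f), ready(d,f), ready(f,f)}
optimal plan length = 2; 2 > 1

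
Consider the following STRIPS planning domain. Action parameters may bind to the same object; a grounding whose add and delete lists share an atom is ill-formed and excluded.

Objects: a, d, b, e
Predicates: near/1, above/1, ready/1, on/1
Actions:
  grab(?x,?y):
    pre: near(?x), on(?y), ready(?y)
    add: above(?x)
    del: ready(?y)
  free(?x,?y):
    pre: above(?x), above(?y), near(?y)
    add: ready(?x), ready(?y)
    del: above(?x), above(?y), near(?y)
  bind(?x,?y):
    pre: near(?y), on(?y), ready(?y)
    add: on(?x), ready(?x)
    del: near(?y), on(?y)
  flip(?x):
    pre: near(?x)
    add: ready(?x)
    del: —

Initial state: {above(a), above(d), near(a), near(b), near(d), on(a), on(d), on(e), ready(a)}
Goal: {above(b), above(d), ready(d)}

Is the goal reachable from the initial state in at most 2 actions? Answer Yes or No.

1. grab(b,a)  →  {above(a), above(b), above(d), near(a), near(b), near(d), on(a), on(d), on(e)}
2. flip(d)  →  {above(a), above(b), above(d), near(a), near(b), near(d), on(a), on(d), on(e), ready(d)}
optimal plan length = 2; 2 ≤ 2

Yes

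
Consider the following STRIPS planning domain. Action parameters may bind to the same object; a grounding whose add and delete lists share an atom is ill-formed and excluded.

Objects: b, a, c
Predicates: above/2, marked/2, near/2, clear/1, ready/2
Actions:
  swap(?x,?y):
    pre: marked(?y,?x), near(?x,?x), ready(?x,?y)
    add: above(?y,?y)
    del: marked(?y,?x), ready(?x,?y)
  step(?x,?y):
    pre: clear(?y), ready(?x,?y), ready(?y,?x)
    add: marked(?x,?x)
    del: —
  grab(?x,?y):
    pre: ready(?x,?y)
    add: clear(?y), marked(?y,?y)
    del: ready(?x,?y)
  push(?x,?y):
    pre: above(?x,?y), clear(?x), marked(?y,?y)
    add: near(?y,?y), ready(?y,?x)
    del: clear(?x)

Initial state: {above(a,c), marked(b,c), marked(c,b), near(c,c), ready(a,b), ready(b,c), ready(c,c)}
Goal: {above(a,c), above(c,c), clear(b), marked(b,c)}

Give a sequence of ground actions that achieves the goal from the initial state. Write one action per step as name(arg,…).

1. grab(b,c)  →  {above(a,c), clear(c), marked(b,c), marked(c,b), marked(c,c), near(c,c), ready(a,b), ready(c,c)}
2. swap(c,c)  →  {above(a,c), above(c,c), clear(c), marked(b,c), marked(c,b), near(c,c), ready(a,b)}
3. grab(a,b)  →  {above(a,c), above(c,c), clear(b), clear(c), marked(b,b), marked(b,c), marked(c,b), near(c,c)}

grab(b,c); swap(c,c); grab(a,b)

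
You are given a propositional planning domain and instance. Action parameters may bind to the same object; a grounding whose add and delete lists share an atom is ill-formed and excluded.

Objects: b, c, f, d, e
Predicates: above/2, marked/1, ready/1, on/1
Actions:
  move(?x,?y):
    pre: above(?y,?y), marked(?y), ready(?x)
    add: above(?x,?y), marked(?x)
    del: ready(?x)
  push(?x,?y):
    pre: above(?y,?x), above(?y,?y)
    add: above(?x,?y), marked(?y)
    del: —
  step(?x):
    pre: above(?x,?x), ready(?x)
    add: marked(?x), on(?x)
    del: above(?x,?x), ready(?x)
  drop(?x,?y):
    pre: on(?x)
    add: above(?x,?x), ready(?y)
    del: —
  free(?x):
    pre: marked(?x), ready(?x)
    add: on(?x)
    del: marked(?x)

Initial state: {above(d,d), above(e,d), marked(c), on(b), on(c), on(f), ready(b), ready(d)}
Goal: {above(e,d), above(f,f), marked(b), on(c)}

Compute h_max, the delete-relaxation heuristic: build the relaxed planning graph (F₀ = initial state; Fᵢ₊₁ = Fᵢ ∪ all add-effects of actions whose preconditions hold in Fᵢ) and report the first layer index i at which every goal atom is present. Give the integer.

2

F0 = init (8 atoms)
F1 = F0 ∪ {above(b,b), above(c,c), above(f,f), marked(d), on(d), ready(c), ready(e), ready(f)}  (16 atoms)
F2 = F1 ∪ {above(b,c), above(b,d), above(c,d), above(d,c), above(e,c), above(f,c), above(f,d), marked(b), marked(e), marked(f)}  (26 atoms)
goal ⊆ F2  ⇒  h_max = 2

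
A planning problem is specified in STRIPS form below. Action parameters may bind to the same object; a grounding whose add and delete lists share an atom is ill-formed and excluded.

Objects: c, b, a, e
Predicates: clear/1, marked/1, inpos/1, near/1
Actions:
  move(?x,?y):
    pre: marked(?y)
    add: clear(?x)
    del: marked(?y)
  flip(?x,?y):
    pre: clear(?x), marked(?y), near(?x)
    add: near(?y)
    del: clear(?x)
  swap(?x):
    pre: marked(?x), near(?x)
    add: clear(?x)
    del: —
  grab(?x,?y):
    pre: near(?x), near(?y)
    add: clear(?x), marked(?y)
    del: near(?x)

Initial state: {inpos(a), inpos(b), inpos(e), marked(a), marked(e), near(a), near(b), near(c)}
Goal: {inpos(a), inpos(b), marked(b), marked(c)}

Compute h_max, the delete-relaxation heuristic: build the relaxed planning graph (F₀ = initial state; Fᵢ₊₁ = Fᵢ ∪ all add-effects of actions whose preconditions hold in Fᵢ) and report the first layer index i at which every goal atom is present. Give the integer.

1

F0 = init (8 atoms)
F1 = F0 ∪ {clear(a), clear(b), clear(c), clear(e), marked(b), marked(c)}  (14 atoms)
goal ⊆ F1  ⇒  h_max = 1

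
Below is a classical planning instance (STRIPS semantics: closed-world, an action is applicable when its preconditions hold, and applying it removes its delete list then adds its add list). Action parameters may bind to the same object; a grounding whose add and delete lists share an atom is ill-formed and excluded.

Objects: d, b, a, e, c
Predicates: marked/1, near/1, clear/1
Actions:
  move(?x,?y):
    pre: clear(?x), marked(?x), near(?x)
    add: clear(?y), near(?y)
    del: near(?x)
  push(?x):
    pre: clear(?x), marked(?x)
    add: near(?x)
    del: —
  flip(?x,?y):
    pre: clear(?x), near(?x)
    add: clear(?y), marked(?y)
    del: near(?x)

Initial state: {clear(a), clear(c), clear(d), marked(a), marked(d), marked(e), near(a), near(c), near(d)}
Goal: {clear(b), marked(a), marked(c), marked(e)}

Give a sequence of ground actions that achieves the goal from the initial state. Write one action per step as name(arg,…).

move(d,b); flip(b,c)

1. move(d,b)  →  {clear(a), clear(b), clear(c), clear(d), marked(a), marked(d), marked(e), near(a), near(b), near(c)}
2. flip(b,c)  →  {clear(a), clear(b), clear(c), clear(d), marked(a), marked(c), marked(d), marked(e), near(a), near(c)}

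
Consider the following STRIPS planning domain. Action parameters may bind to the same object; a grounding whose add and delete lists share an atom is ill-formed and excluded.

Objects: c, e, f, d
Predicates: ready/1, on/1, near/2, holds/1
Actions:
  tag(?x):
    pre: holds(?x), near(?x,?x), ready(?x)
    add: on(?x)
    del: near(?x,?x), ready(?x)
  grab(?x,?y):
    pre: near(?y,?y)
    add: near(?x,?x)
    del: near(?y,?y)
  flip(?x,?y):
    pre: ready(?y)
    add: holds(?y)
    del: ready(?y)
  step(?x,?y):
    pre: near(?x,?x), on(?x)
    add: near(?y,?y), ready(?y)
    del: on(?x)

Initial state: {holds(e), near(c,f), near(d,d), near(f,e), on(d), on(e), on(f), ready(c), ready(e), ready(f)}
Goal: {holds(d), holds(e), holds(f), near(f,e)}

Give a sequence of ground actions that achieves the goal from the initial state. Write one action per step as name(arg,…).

flip(c,f); step(d,d); flip(c,d)

1. flip(c,f)  →  {holds(e), holds(f), near(c,f), near(d,d), near(f,e), on(d), on(e), on(f), ready(c), ready(e)}
2. step(d,d)  →  {holds(e), holds(f), near(c,f), near(d,d), near(f,e), on(e), on(f), ready(c), ready(d), ready(e)}
3. flip(c,d)  →  {holds(d), holds(e), holds(f), near(c,f), near(d,d), near(f,e), on(e), on(f), ready(c), ready(e)}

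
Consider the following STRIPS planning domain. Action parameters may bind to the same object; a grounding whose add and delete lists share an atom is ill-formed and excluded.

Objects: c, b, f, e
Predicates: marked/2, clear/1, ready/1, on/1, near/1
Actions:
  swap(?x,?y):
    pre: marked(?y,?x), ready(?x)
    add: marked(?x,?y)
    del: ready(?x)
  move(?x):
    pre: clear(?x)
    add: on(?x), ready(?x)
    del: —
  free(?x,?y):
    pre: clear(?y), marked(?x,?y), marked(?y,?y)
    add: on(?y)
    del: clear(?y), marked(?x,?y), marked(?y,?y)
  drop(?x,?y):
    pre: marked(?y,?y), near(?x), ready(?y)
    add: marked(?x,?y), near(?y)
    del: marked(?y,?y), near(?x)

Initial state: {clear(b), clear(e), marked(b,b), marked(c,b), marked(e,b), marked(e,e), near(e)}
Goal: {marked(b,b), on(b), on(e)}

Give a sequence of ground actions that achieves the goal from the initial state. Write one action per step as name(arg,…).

1. move(b)  →  {clear(b), clear(e), marked(b,b), marked(c,b), marked(e,b), marked(e,e), near(e), on(b), ready(b)}
2. move(e)  →  {clear(b), clear(e), marked(b,b), marked(c,b), marked(e,b), marked(e,e), near(e), on(b), on(e), ready(b), ready(e)}

move(b); move(e)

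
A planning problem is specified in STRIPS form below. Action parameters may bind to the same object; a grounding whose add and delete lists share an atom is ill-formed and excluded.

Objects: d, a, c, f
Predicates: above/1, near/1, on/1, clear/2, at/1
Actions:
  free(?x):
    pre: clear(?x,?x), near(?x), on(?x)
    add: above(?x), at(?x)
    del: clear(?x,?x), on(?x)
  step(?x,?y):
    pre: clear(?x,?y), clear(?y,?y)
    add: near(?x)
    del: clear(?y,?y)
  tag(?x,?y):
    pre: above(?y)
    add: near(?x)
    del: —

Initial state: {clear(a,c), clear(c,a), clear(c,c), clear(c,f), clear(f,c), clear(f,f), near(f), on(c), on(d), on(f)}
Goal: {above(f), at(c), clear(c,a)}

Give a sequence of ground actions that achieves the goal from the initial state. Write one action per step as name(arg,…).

1. free(f)  →  {above(f), at(f), clear(a,c), clear(c,a), clear(c,c), clear(c,f), clear(f,c), near(f), on(c), on(d)}
2. tag(c,f)  →  {above(f), at(f), clear(a,c), clear(c,a), clear(c,c), clear(c,f), clear(f,c), near(c), near(f), on(c), on(d)}
3. free(c)  →  {above(c), above(f), at(c), at(f), clear(a,c), clear(c,a), clear(c,f), clear(f,c), near(c), near(f), on(d)}

free(f); tag(c,f); free(c)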